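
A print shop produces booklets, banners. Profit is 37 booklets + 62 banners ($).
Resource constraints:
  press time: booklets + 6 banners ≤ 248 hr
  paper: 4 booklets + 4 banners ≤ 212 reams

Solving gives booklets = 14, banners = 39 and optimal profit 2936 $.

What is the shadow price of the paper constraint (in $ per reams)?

Check each constraint at x*: press time 248/248 (tight); paper 212/212 (tight).
The binding rows give the dual system: 1·y_press time + 4·y_paper = 37 and 6·y_press time + 4·y_paper = 62.
Solving: y_press time = 5, y_paper = 8.
Shadow price of paper = 8.

8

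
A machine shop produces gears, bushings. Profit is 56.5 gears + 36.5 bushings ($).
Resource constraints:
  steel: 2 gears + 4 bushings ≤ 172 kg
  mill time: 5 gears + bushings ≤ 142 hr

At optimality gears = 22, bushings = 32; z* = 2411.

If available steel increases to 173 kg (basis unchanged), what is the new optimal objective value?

2418

Check each constraint at x*: steel 172/172 (tight); mill time 142/142 (tight).
From A_Bᵀ y = c: 2·y_steel + 5·y_mill time = 56.5; 4·y_steel + 1·y_mill time = 36.5.
→ y_steel = 7 and y_mill time = 8.5.
Δz = y_steel·Δb = 7 × (1) = 7, so new z* = 2411 + 7 = 2418.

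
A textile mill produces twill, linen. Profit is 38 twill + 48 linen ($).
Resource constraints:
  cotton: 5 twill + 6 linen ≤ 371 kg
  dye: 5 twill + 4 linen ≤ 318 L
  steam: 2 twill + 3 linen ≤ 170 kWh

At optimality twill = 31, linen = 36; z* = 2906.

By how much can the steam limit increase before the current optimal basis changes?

15.5

Binding constraints: cotton, steam. The basis is B = [[5,6],[2,3]] with det 3.
Per unit increase in steam, x* moves by d = (-2, 1.6667).
The basis stays optimal until twill reaches 0; allowable increase = 15.5 kWh.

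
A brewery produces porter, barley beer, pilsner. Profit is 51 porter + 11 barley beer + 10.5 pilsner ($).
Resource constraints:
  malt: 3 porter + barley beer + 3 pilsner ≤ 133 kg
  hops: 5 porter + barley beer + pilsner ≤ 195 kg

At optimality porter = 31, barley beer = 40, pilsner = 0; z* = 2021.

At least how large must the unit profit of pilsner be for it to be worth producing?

15

Both malt and hops are binding at x*.
The binding rows give the dual system: 3·y_malt + 5·y_hops = 51 and 1·y_malt + 1·y_hops = 11.
This yields shadow prices y_malt = 2, y_hops = 9.
pilsner enters the basis when its profit ≥ yᵀa₃ = 2·3 + 9·1 = 15.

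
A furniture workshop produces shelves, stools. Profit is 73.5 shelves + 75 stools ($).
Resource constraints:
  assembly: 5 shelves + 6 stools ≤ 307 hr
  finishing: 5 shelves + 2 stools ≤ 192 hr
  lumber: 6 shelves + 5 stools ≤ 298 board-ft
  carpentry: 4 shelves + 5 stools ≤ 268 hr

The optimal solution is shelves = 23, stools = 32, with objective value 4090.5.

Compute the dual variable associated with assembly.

7.5

At the optimum: assembly uses 307 of 307 (binding); finishing uses 179 of 192 (slack = 13); lumber uses 298 of 298 (binding); carpentry uses 252 of 268 (slack = 16).
Since finishing, carpentry are not tight, their duals are 0.
Dual feasibility on the basic columns requires 5·y_assembly + 6·y_lumber = 73.5, 6·y_assembly + 5·y_lumber = 75.
Solving: y_assembly = 7.5, y_lumber = 6.
Shadow price of assembly = 7.5.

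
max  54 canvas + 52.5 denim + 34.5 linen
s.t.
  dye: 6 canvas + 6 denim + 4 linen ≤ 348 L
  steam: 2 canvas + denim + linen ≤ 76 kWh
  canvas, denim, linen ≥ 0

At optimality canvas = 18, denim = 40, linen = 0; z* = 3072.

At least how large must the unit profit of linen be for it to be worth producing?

At the optimum: dye uses 348 of 348 (binding); steam uses 76 of 76 (binding).
From A_Bᵀ y = c: 6·y_dye + 2·y_steam = 54; 6·y_dye + 1·y_steam = 52.5.
→ y_dye = 8.5 and y_steam = 1.5.
linen enters the basis when its profit ≥ yᵀa₃ = 8.5·4 + 1.5·1 = 35.5.

35.5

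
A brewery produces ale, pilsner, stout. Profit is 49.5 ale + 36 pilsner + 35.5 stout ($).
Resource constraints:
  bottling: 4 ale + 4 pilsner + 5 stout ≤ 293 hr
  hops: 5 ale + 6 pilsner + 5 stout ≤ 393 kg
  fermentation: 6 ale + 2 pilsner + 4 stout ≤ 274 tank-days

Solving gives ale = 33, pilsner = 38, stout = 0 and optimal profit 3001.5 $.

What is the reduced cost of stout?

At the optimum: bottling uses 284 of 293 (slack = 9); hops uses 393 of 393 (binding); fermentation uses 274 of 274 (binding).
By complementary slackness, y = 0 for the non-binding constraint.
The binding rows give the dual system: 5·y_hops + 6·y_fermentation = 49.5 and 6·y_hops + 2·y_fermentation = 36.
→ y_hops = 4.5 and y_fermentation = 4.5.
Reduced cost of stout: c₃ − yᵀa₃ = 35.5 − (4.5·5 + 4.5·4) = 35.5 − 40.5 = -5.

-5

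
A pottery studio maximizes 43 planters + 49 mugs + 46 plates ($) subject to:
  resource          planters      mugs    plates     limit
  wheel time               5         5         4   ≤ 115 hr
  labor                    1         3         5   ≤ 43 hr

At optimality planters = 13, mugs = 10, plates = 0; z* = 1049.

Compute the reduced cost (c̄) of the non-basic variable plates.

-1

Check each constraint at x*: wheel time 115/115 (tight); labor 43/43 (tight).
Dual feasibility on the basic columns requires 5·y_wheel time + 1·y_labor = 43, 5·y_wheel time + 3·y_labor = 49.
Solving: y_wheel time = 8, y_labor = 3.
Reduced cost of plates: c₃ − yᵀa₃ = 46 − (8·4 + 3·5) = 46 − 47 = -1.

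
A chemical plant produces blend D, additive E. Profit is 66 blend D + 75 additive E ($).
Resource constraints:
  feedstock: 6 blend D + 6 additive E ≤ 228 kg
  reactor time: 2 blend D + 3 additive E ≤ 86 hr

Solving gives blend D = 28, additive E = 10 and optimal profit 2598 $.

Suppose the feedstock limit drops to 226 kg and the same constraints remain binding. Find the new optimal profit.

2582

At the optimum: feedstock uses 228 of 228 (binding); reactor time uses 86 of 86 (binding).
Dual feasibility on the basic columns requires 6·y_feedstock + 2·y_reactor time = 66, 6·y_feedstock + 3·y_reactor time = 75.
This yields shadow prices y_feedstock = 8, y_reactor time = 9.
Δz = y_feedstock·Δb = 8 × (-2) = -16, so new z* = 2598 − 16 = 2582.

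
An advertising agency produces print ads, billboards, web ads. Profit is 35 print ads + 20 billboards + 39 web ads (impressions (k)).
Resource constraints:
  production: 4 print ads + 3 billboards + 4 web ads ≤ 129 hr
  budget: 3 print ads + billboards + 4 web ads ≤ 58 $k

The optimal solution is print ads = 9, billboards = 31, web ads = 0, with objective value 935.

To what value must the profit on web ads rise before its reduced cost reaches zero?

Both production and budget are binding at x*.
From A_Bᵀ y = c: 4·y_production + 3·y_budget = 35; 3·y_production + 1·y_budget = 20.
Solving: y_production = 5, y_budget = 5.
web ads enters the basis when its profit ≥ yᵀa₃ = 5·4 + 5·4 = 40.

40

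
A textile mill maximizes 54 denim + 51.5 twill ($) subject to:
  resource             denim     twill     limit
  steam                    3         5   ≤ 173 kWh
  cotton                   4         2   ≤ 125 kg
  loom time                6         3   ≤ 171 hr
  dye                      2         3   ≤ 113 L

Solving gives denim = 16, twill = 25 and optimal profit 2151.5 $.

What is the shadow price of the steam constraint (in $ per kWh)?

Binding: steam and loom time. Non-binding: cotton (11 unused), dye (6 unused).
Slack constraints have shadow price 0 (complementary slackness).
Dual feasibility on the basic columns requires 3·y_steam + 6·y_loom time = 54, 5·y_steam + 3·y_loom time = 51.5.
→ y_steam = 7 and y_loom time = 5.5.
Shadow price of steam = 7.

7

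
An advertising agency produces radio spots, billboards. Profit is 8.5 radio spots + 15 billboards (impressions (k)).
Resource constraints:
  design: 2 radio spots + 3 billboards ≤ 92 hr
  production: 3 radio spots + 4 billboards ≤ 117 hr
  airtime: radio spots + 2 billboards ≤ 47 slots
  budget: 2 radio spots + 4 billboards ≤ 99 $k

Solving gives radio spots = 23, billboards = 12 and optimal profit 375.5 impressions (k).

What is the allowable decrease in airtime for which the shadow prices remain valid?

8

Binding constraints: production, airtime. The basis is B = [[3,4],[1,2]] with det 2.
Per unit decrease in airtime, x* moves by d = (2, -1.5).
The basis stays optimal until billboards reaches 0; allowable decrease = 8 slots.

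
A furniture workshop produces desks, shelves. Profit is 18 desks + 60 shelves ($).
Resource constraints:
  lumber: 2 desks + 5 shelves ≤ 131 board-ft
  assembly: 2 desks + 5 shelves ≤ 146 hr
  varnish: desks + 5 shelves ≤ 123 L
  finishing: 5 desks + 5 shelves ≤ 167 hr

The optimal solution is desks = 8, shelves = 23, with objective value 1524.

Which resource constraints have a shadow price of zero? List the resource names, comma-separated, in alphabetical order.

lumber: 131/131 (binding)
assembly: 131/146 (slack 15)
varnish: 123/123 (binding)
finishing: 155/167 (slack 12)
By complementary slackness, a constraint with positive slack has shadow price 0 → assembly, finishing.

assembly, finishing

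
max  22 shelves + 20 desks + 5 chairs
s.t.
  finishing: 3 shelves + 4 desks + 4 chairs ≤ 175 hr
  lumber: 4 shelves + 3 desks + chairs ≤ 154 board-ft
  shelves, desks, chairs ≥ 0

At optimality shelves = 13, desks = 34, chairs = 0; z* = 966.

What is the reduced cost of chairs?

-7

At the optimum: finishing uses 175 of 175 (binding); lumber uses 154 of 154 (binding).
Dual feasibility on the basic columns requires 3·y_finishing + 4·y_lumber = 22, 4·y_finishing + 3·y_lumber = 20.
→ y_finishing = 2 and y_lumber = 4.
Reduced cost of chairs: c₃ − yᵀa₃ = 5 − (2·4 + 4·1) = 5 − 12 = -7.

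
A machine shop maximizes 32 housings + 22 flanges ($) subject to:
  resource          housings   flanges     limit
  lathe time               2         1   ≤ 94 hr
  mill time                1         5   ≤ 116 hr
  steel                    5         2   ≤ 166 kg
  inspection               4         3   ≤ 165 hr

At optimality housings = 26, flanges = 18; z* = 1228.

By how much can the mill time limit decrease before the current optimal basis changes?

82.8

Binding constraints: mill time, steel. The basis is B = [[1,5],[5,2]] with det -23.
Per unit decrease in mill time, x* moves by d = (0.087, -0.2174).
The basis stays optimal until flanges reaches 0; allowable decrease = 82.8 hr.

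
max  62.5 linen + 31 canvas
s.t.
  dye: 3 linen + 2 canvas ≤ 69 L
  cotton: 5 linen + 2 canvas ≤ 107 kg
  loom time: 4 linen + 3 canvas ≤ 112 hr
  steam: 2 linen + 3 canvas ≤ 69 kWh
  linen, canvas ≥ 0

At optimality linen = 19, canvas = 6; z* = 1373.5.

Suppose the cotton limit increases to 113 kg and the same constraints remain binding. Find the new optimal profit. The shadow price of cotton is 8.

Δb = 6, so new z* = 1373.5 + (8)·(6) = 1373.5 + 48 = 1421.5.

1421.5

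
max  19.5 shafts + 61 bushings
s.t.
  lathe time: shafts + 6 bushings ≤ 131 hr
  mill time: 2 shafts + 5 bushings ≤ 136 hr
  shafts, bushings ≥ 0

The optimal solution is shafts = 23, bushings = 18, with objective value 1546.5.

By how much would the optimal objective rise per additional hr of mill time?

At the optimum: lathe time uses 131 of 131 (binding); mill time uses 136 of 136 (binding).
The binding rows give the dual system: 1·y_lathe time + 2·y_mill time = 19.5 and 6·y_lathe time + 5·y_mill time = 61.
This yields shadow prices y_lathe time = 3.5, y_mill time = 8.
Shadow price of mill time = 8.

8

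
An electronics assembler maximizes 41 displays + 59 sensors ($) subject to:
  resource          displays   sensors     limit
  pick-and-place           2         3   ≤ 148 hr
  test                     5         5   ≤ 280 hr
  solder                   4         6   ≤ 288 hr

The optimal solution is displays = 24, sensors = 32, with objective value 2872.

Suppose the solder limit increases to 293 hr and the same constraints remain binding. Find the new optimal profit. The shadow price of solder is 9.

Δb = 5, so new z* = 2872 + (9)·(5) = 2872 + 45 = 2917.

2917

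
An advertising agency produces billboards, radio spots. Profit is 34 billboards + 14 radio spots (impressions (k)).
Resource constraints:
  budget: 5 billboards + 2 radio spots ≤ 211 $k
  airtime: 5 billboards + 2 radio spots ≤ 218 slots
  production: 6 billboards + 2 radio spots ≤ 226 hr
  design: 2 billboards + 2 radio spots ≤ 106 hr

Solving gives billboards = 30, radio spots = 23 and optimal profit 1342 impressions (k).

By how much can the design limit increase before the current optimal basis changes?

Binding constraints: production, design. The basis is B = [[6,2],[2,2]] with det 8.
Per unit increase in design, x* moves by d = (-0.25, 0.75).
The basis stays optimal until budget becomes binding; allowable increase = 60 hr.

60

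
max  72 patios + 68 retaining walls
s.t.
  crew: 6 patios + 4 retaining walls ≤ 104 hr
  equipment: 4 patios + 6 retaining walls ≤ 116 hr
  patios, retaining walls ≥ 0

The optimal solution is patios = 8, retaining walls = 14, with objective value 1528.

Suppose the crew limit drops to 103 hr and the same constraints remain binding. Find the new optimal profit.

At the optimum: crew uses 104 of 104 (binding); equipment uses 116 of 116 (binding).
From A_Bᵀ y = c: 6·y_crew + 4·y_equipment = 72; 4·y_crew + 6·y_equipment = 68.
This yields shadow prices y_crew = 8, y_equipment = 6.
Δz = y_crew·Δb = 8 × (-1) = -8, so new z* = 1528 − 8 = 1520.

1520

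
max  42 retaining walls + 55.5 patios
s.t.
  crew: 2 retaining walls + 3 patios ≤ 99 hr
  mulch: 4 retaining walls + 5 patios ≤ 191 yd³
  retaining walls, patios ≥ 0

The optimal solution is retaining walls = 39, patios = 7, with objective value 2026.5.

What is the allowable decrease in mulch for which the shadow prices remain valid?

26

Binding constraints: crew, mulch. The basis is B = [[2,3],[4,5]] with det -2.
Per unit decrease in mulch, x* moves by d = (-1.5, 1).
The basis stays optimal until retaining walls reaches 0; allowable decrease = 26 yd³.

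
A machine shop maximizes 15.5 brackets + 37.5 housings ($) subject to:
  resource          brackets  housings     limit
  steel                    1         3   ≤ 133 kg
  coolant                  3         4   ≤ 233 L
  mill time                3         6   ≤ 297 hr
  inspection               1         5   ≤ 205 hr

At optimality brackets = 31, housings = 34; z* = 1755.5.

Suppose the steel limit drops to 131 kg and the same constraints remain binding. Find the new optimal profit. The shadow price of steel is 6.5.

1742.5

Δb = -2, so new z* = 1755.5 + (6.5)·(-2) = 1755.5 − 13 = 1742.5.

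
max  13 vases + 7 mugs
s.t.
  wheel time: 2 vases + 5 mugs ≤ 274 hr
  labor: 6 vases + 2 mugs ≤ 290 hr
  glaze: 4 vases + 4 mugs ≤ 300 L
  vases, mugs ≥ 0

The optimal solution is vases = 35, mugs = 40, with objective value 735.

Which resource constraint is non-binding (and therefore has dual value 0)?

wheel time: 270/274 (slack 4)
labor: 290/290 (binding)
glaze: 300/300 (binding)
By complementary slackness, a constraint with positive slack has shadow price 0 → wheel time.

wheel time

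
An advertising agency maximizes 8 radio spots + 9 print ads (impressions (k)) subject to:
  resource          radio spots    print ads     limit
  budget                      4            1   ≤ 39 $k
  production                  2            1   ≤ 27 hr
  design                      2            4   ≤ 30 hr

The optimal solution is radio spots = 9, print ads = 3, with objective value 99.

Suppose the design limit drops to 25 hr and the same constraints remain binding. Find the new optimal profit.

89

Check each constraint at x*: budget 39/39 (tight); production 21/27 (slack 6); design 30/30 (tight).
By complementary slackness, y = 0 for the non-binding constraint.
From A_Bᵀ y = c: 4·y_budget + 2·y_design = 8; 1·y_budget + 4·y_design = 9.
This yields shadow prices y_budget = 1, y_design = 2.
Δz = y_design·Δb = 2 × (-5) = -10, so new z* = 99 − 10 = 89.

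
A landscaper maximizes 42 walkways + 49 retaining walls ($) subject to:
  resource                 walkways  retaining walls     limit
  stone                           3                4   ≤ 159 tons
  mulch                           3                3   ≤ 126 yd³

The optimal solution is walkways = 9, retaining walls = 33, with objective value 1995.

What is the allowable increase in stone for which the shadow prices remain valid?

Binding constraints: stone, mulch. The basis is B = [[3,4],[3,3]] with det -3.
Per unit increase in stone, x* moves by d = (-1, 1).
The basis stays optimal until walkways reaches 0; allowable increase = 9 tons.

9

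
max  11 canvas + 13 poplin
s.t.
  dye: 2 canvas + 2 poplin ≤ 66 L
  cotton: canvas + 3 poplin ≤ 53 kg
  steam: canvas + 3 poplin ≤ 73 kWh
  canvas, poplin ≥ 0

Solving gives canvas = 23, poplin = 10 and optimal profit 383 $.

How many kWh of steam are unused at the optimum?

steam used = 1·23 + 3·10 = 53; slack = 73 − 53 = 20.

20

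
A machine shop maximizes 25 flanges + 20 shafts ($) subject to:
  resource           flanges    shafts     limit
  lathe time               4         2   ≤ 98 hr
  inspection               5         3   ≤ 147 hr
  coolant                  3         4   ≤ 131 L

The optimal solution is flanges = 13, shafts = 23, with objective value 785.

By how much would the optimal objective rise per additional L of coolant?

Check each constraint at x*: lathe time 98/98 (tight); inspection 134/147 (slack 13); coolant 131/131 (tight).
By complementary slackness, y = 0 for the non-binding constraint.
Dual feasibility on the basic columns requires 4·y_lathe time + 3·y_coolant = 25, 2·y_lathe time + 4·y_coolant = 20.
Solving: y_lathe time = 4, y_coolant = 3.
Shadow price of coolant = 3.

3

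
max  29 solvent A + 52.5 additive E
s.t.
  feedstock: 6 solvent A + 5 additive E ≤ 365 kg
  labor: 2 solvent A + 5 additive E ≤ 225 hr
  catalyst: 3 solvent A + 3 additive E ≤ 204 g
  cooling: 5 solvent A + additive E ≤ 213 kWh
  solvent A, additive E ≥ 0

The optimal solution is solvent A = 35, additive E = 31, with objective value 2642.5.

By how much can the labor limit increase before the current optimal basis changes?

40

Binding constraints: feedstock, labor. The basis is B = [[6,5],[2,5]] with det 20.
Per unit increase in labor, x* moves by d = (-0.25, 0.3).
The basis stays optimal until catalyst becomes binding; allowable increase = 40 hr.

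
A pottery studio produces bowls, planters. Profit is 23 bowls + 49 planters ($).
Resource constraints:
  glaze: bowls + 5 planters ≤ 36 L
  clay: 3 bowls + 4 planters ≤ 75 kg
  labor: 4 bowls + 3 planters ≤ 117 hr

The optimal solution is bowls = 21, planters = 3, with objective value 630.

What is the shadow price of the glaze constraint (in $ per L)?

5

Binding: glaze and clay. Non-binding: labor (24 unused).
Slack constraints have shadow price 0 (complementary slackness).
Dual feasibility on the basic columns requires 1·y_glaze + 3·y_clay = 23, 5·y_glaze + 4·y_clay = 49.
→ y_glaze = 5 and y_clay = 6.
Shadow price of glaze = 5.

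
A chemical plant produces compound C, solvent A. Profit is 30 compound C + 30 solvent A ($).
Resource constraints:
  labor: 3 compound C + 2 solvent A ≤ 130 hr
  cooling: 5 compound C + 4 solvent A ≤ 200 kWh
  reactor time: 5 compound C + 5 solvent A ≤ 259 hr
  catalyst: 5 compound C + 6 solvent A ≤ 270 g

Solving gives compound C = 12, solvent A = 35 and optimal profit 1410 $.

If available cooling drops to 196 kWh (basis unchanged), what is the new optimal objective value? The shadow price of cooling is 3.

Δb = -4, so new z* = 1410 + (3)·(-4) = 1410 − 12 = 1398.

1398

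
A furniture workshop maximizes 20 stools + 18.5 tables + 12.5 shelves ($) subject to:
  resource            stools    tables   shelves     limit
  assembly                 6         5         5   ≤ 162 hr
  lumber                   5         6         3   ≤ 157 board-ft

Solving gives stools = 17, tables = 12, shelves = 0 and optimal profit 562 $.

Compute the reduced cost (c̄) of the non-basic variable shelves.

-3

At the optimum: assembly uses 162 of 162 (binding); lumber uses 157 of 157 (binding).
Dual feasibility on the basic columns requires 6·y_assembly + 5·y_lumber = 20, 5·y_assembly + 6·y_lumber = 18.5.
This yields shadow prices y_assembly = 2.5, y_lumber = 1.
Reduced cost of shelves: c₃ − yᵀa₃ = 12.5 − (2.5·5 + 1·3) = 12.5 − 15.5 = -3.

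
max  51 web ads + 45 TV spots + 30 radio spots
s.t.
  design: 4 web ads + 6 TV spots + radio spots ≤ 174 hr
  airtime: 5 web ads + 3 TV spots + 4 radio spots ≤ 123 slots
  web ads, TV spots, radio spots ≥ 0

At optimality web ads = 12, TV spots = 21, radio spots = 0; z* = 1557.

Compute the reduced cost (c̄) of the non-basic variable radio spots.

Both design and airtime are binding at x*.
Dual feasibility on the basic columns requires 4·y_design + 5·y_airtime = 51, 6·y_design + 3·y_airtime = 45.
This yields shadow prices y_design = 4, y_airtime = 7.
Reduced cost of radio spots: c₃ − yᵀa₃ = 30 − (4·1 + 7·4) = 30 − 32 = -2.

-2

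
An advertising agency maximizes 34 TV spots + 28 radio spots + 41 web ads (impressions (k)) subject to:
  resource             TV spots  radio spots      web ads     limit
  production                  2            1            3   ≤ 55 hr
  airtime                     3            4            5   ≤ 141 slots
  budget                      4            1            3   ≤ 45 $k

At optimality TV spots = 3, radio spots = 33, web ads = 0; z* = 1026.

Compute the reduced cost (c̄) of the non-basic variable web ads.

-1

Binding: airtime and budget. Non-binding: production (16 unused).
By complementary slackness, y = 0 for the non-binding constraint.
The binding rows give the dual system: 3·y_airtime + 4·y_budget = 34 and 4·y_airtime + 1·y_budget = 28.
This yields shadow prices y_airtime = 6, y_budget = 4.
Reduced cost of web ads: c₃ − yᵀa₃ = 41 − (6·5 + 4·3) = 41 − 42 = -1.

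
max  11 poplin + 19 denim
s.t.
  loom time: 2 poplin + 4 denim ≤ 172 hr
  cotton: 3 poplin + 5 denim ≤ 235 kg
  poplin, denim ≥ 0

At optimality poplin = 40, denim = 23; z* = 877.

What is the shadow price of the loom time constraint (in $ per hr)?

Check each constraint at x*: loom time 172/172 (tight); cotton 235/235 (tight).
Dual feasibility on the basic columns requires 2·y_loom time + 3·y_cotton = 11, 4·y_loom time + 5·y_cotton = 19.
→ y_loom time = 1 and y_cotton = 3.
Shadow price of loom time = 1.

1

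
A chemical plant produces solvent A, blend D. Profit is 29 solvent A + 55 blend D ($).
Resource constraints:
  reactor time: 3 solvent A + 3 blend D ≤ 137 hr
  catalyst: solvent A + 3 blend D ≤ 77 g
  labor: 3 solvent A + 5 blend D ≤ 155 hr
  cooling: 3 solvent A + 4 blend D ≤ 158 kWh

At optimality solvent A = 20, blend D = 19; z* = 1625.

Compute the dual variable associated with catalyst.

Check each constraint at x*: reactor time 117/137 (slack 20); catalyst 77/77 (tight); labor 155/155 (tight); cooling 136/158 (slack 22).
Slack constraints have shadow price 0 (complementary slackness).
From A_Bᵀ y = c: 1·y_catalyst + 3·y_labor = 29; 3·y_catalyst + 5·y_labor = 55.
Solving: y_catalyst = 5, y_labor = 8.
Shadow price of catalyst = 5.

5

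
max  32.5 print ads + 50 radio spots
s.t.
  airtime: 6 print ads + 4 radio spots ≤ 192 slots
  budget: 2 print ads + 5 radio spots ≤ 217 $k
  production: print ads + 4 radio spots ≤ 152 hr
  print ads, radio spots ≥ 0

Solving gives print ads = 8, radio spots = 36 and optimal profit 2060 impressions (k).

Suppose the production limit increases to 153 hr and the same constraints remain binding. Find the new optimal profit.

At the optimum: airtime uses 192 of 192 (binding); budget uses 196 of 217 (slack = 21); production uses 152 of 152 (binding).
By complementary slackness, y = 0 for the non-binding constraint.
The binding rows give the dual system: 6·y_airtime + 1·y_production = 32.5 and 4·y_airtime + 4·y_production = 50.
Solving: y_airtime = 4, y_production = 8.5.
Δz = y_production·Δb = 8.5 × (1) = 8.5, so new z* = 2060 + 8.5 = 2068.5.

2068.5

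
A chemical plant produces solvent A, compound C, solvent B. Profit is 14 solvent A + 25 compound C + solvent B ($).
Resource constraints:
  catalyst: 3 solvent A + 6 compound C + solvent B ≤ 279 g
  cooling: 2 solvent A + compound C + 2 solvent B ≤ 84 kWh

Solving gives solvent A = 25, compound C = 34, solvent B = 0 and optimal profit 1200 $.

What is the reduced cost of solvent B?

Check each constraint at x*: catalyst 279/279 (tight); cooling 84/84 (tight).
Dual feasibility on the basic columns requires 3·y_catalyst + 2·y_cooling = 14, 6·y_catalyst + 1·y_cooling = 25.
Solving: y_catalyst = 4, y_cooling = 1.
Reduced cost of solvent B: c₃ − yᵀa₃ = 1 − (4·1 + 1·2) = 1 − 6 = -5.

-5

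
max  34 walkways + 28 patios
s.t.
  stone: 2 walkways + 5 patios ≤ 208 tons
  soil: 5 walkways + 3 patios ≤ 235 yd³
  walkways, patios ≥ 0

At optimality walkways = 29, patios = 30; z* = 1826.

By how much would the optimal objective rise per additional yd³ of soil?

6

Both stone and soil are binding at x*.
Dual feasibility on the basic columns requires 2·y_stone + 5·y_soil = 34, 5·y_stone + 3·y_soil = 28.
→ y_stone = 2 and y_soil = 6.
Shadow price of soil = 6.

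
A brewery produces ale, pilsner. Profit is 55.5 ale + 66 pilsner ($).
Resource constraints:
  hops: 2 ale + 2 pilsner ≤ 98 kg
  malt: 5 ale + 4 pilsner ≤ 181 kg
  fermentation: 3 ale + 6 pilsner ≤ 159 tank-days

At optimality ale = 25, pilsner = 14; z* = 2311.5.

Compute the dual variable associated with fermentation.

Binding: malt and fermentation. Non-binding: hops (20 unused).
Slack constraints have shadow price 0 (complementary slackness).
The binding rows give the dual system: 5·y_malt + 3·y_fermentation = 55.5 and 4·y_malt + 6·y_fermentation = 66.
This yields shadow prices y_malt = 7.5, y_fermentation = 6.
Shadow price of fermentation = 6.

6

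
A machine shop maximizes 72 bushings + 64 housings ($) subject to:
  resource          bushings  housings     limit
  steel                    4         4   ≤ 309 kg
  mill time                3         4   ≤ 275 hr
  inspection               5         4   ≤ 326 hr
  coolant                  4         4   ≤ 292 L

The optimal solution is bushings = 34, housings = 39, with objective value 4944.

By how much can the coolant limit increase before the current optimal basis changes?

Binding constraints: inspection, coolant. The basis is B = [[5,4],[4,4]] with det 4.
Per unit increase in coolant, x* moves by d = (-1, 1.25).
The basis stays optimal until mill time becomes binding; allowable increase = 8.5 L.

8.5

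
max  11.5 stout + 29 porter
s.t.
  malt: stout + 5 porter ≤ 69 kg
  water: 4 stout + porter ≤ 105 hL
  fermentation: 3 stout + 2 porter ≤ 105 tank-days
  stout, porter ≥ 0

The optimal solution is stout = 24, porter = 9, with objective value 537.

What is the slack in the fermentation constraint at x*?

15

fermentation used = 3·24 + 2·9 = 90; slack = 105 − 90 = 15.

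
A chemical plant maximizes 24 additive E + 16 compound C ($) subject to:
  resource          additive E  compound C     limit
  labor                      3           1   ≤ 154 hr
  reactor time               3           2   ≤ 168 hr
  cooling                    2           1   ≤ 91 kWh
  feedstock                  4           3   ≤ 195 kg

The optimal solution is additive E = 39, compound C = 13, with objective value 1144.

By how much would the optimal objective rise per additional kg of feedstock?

4

At the optimum: labor uses 130 of 154 (slack = 24); reactor time uses 143 of 168 (slack = 25); cooling uses 91 of 91 (binding); feedstock uses 195 of 195 (binding).
Since labor, reactor time are not tight, their duals are 0.
From A_Bᵀ y = c: 2·y_cooling + 4·y_feedstock = 24; 1·y_cooling + 3·y_feedstock = 16.
→ y_cooling = 4 and y_feedstock = 4.
Shadow price of feedstock = 4.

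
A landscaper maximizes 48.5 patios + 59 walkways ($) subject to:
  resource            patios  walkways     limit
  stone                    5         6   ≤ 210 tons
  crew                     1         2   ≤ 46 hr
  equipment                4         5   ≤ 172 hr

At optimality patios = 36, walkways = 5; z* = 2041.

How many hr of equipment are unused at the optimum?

equipment used = 4·36 + 5·5 = 169; slack = 172 − 169 = 3.

3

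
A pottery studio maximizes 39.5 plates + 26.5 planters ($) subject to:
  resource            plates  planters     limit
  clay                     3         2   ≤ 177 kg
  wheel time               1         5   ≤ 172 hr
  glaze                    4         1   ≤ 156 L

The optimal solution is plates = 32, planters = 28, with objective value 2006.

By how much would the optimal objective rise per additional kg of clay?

At the optimum: clay uses 152 of 177 (slack = 25); wheel time uses 172 of 172 (binding); glaze uses 156 of 156 (binding).
Since clay is not tight, its dual is 0.
The binding rows give the dual system: 1·y_wheel time + 4·y_glaze = 39.5 and 5·y_wheel time + 1·y_glaze = 26.5.
This yields shadow prices y_wheel time = 3.5, y_glaze = 9.
Shadow price of clay = 0.

0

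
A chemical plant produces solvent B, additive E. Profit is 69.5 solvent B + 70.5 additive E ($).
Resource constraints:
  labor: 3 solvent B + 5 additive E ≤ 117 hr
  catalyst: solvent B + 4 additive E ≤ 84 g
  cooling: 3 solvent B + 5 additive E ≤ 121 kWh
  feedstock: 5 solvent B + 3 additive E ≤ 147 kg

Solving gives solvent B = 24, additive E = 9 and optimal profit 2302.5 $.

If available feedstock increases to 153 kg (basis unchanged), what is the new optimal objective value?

Binding: labor and feedstock. Non-binding: catalyst (24 unused), cooling (4 unused).
Since catalyst, cooling are not tight, their duals are 0.
Dual feasibility on the basic columns requires 3·y_labor + 5·y_feedstock = 69.5, 5·y_labor + 3·y_feedstock = 70.5.
→ y_labor = 9 and y_feedstock = 8.5.
Δz = y_feedstock·Δb = 8.5 × (6) = 51, so new z* = 2302.5 + 51 = 2353.5.

2353.5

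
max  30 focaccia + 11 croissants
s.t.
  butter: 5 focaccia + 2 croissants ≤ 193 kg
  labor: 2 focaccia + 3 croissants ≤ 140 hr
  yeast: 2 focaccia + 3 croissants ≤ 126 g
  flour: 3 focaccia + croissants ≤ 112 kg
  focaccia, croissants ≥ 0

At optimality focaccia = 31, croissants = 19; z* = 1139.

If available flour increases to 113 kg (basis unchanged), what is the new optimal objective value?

Binding: butter and flour. Non-binding: labor (21 unused), yeast (7 unused).
By complementary slackness, y = 0 for the non-binding constraints.
The binding rows give the dual system: 5·y_butter + 3·y_flour = 30 and 2·y_butter + 1·y_flour = 11.
This yields shadow prices y_butter = 3, y_flour = 5.
Δz = y_flour·Δb = 5 × (1) = 5, so new z* = 1139 + 5 = 1144.

1144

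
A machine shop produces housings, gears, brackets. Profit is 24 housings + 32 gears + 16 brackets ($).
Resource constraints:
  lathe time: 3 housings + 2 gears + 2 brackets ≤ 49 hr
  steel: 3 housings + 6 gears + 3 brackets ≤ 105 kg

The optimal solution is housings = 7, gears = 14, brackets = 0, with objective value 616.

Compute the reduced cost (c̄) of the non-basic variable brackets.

At the optimum: lathe time uses 49 of 49 (binding); steel uses 105 of 105 (binding).
Dual feasibility on the basic columns requires 3·y_lathe time + 3·y_steel = 24, 2·y_lathe time + 6·y_steel = 32.
This yields shadow prices y_lathe time = 4, y_steel = 4.
Reduced cost of brackets: c₃ − yᵀa₃ = 16 − (4·2 + 4·3) = 16 − 20 = -4.

-4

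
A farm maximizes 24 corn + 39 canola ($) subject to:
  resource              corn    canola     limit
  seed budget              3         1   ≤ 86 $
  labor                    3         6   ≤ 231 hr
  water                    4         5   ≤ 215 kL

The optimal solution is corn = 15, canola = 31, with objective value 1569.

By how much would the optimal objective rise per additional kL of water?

Binding: labor and water. Non-binding: seed budget (10 unused).
Since seed budget is not tight, its dual is 0.
The binding rows give the dual system: 3·y_labor + 4·y_water = 24 and 6·y_labor + 5·y_water = 39.
Solving: y_labor = 4, y_water = 3.
Shadow price of water = 3.

3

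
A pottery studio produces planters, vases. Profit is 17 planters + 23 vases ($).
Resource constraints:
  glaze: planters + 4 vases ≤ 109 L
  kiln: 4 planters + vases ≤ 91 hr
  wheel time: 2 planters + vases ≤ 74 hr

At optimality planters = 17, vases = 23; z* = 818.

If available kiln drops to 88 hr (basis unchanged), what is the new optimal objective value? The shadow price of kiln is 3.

Δb = -3, so new z* = 818 + (3)·(-3) = 818 − 9 = 809.

809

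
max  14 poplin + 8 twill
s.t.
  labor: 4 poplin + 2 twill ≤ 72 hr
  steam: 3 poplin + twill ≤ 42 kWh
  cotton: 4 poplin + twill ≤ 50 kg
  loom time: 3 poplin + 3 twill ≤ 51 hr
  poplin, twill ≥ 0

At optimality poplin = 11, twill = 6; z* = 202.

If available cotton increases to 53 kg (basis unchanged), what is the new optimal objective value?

Binding: cotton and loom time. Non-binding: labor (16 unused), steam (3 unused).
Since labor, steam are not tight, their duals are 0.
The binding rows give the dual system: 4·y_cotton + 3·y_loom time = 14 and 1·y_cotton + 3·y_loom time = 8.
Solving: y_cotton = 2, y_loom time = 2.
Δz = y_cotton·Δb = 2 × (3) = 6, so new z* = 202 + 6 = 208.

208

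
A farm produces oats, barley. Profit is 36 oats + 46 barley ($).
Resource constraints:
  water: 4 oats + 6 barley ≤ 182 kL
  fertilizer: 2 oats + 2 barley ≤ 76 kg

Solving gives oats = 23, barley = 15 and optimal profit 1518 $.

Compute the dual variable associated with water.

5

Both water and fertilizer are binding at x*.
From A_Bᵀ y = c: 4·y_water + 2·y_fertilizer = 36; 6·y_water + 2·y_fertilizer = 46.
Solving: y_water = 5, y_fertilizer = 8.
Shadow price of water = 5.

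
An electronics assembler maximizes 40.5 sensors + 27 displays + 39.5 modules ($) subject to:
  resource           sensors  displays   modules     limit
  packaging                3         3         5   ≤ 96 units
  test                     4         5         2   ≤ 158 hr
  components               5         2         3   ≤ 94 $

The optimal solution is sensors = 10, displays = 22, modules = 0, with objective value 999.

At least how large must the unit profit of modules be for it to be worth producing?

43.5

Check each constraint at x*: packaging 96/96 (tight); test 150/158 (slack 8); components 94/94 (tight).
Since test is not tight, its dual is 0.
Dual feasibility on the basic columns requires 3·y_packaging + 5·y_components = 40.5, 3·y_packaging + 2·y_components = 27.
This yields shadow prices y_packaging = 6, y_components = 4.5.
modules enters the basis when its profit ≥ yᵀa₃ = 6·5 + 4.5·3 = 43.5.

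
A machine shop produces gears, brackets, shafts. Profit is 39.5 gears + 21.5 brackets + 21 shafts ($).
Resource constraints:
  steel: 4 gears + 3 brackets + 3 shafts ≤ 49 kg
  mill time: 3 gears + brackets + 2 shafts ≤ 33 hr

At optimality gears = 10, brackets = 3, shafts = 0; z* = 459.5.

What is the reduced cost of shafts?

-7

Both steel and mill time are binding at x*.
Dual feasibility on the basic columns requires 4·y_steel + 3·y_mill time = 39.5, 3·y_steel + 1·y_mill time = 21.5.
Solving: y_steel = 5, y_mill time = 6.5.
Reduced cost of shafts: c₃ − yᵀa₃ = 21 − (5·3 + 6.5·2) = 21 − 28 = -7.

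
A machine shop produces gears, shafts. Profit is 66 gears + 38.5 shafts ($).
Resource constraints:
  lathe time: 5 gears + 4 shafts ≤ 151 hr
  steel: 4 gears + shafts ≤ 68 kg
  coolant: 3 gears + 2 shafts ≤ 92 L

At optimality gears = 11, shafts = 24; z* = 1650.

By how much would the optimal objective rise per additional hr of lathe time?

8

Binding: lathe time and steel. Non-binding: coolant (11 unused).
Since coolant is not tight, its dual is 0.
From A_Bᵀ y = c: 5·y_lathe time + 4·y_steel = 66; 4·y_lathe time + 1·y_steel = 38.5.
→ y_lathe time = 8 and y_steel = 6.5.
Shadow price of lathe time = 8.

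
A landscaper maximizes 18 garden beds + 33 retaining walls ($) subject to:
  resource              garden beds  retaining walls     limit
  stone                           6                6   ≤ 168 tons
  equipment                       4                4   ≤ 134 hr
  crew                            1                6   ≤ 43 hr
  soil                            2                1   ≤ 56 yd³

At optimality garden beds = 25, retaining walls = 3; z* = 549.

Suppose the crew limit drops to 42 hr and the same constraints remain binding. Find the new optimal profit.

546

Binding: stone and crew. Non-binding: equipment (22 unused), soil (3 unused).
By complementary slackness, y = 0 for the non-binding constraints.
Dual feasibility on the basic columns requires 6·y_stone + 1·y_crew = 18, 6·y_stone + 6·y_crew = 33.
Solving: y_stone = 2.5, y_crew = 3.
Δz = y_crew·Δb = 3 × (-1) = -3, so new z* = 549 − 3 = 546.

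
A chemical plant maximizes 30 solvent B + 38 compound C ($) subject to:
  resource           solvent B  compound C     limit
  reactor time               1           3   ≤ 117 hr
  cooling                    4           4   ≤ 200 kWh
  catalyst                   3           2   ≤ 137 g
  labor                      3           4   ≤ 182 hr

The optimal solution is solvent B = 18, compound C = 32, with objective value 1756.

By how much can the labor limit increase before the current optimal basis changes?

1.5

Binding constraints: cooling, labor. The basis is B = [[4,4],[3,4]] with det 4.
Per unit increase in labor, x* moves by d = (-1, 1).
The basis stays optimal until reactor time becomes binding; allowable increase = 1.5 hr.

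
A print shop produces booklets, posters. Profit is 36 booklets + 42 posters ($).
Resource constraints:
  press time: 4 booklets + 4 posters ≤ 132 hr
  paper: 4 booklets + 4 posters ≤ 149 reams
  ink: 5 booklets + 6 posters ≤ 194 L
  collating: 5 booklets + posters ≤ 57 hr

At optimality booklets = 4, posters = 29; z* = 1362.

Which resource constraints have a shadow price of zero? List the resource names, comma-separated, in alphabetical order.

collating, paper

press time: 132/132 (binding)
paper: 132/149 (slack 17)
ink: 194/194 (binding)
collating: 49/57 (slack 8)
By complementary slackness, a constraint with positive slack has shadow price 0 → collating, paper.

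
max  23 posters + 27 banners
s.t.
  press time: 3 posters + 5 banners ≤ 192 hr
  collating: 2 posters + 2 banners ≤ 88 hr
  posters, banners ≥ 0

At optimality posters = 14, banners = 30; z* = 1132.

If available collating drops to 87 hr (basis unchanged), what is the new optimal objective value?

1123.5

At the optimum: press time uses 192 of 192 (binding); collating uses 88 of 88 (binding).
From A_Bᵀ y = c: 3·y_press time + 2·y_collating = 23; 5·y_press time + 2·y_collating = 27.
This yields shadow prices y_press time = 2, y_collating = 8.5.
Δz = y_collating·Δb = 8.5 × (-1) = -8.5, so new z* = 1132 − 8.5 = 1123.5.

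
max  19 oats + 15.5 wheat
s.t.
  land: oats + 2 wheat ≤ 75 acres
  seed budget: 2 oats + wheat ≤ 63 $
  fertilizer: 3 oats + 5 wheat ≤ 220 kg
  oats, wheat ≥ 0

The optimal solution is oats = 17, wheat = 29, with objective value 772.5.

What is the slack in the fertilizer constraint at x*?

24

fertilizer used = 3·17 + 5·29 = 196; slack = 220 − 196 = 24.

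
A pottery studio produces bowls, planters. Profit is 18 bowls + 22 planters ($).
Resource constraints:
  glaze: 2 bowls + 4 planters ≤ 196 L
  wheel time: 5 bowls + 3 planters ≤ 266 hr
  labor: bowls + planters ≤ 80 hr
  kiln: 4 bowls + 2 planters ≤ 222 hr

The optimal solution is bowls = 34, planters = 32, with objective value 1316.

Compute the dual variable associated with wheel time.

2

Binding: glaze and wheel time. Non-binding: labor (14 unused), kiln (22 unused).
Since labor, kiln are not tight, their duals are 0.
Dual feasibility on the basic columns requires 2·y_glaze + 5·y_wheel time = 18, 4·y_glaze + 3·y_wheel time = 22.
Solving: y_glaze = 4, y_wheel time = 2.
Shadow price of wheel time = 2.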